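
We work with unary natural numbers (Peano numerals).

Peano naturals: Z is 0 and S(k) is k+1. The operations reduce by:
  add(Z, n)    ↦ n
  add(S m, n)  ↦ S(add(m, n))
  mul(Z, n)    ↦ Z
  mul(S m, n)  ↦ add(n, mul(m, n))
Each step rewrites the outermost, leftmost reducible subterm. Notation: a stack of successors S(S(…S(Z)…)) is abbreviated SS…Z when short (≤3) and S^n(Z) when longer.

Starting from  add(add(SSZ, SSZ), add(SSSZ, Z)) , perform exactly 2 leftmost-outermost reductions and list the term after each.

  start: add(add(SSZ, SSZ), add(SSSZ, Z))
  step 1: add(S(add(SZ, SSZ)), add(SSSZ, Z))
  step 2: S(add(add(SZ, SSZ), add(SSSZ, Z)))

Answer: after 2 steps: S(add(add(SZ, SSZ), add(SSSZ, Z)))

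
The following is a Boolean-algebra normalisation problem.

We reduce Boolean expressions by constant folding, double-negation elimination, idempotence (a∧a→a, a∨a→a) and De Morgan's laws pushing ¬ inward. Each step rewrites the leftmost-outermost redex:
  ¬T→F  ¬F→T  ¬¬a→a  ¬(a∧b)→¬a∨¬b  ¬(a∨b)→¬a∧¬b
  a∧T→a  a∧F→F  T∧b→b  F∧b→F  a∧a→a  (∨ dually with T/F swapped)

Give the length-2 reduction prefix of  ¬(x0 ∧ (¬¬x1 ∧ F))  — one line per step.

  start: ¬(x0 ∧ (¬¬x1 ∧ F))
  step 1: ¬x0 ∨ ¬(¬¬x1 ∧ F)
  step 2: ¬x0 ∨ (¬¬¬x1 ∨ ¬F)

Answer: after 2 steps: ¬x0 ∨ (¬¬¬x1 ∨ ¬F)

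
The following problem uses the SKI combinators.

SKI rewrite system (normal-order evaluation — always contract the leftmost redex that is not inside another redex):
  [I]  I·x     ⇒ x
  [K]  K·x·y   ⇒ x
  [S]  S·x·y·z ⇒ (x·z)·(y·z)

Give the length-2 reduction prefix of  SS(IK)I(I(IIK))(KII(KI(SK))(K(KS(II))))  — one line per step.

  start: SS(IK)I(I(IIK))(KII(KI(SK))(K(KS(II))))
  [1] SI(IKI)(I(IIK))(KII(KI(SK))(K(KS(II))))
  [2] I(I(IIK))(IKI(I(IIK)))(KII(KI(SK))(K(KS(II))))

Answer: after 2 steps: I(I(IIK))(IKI(I(IIK)))(KII(KI(SK))(K(KS(II))))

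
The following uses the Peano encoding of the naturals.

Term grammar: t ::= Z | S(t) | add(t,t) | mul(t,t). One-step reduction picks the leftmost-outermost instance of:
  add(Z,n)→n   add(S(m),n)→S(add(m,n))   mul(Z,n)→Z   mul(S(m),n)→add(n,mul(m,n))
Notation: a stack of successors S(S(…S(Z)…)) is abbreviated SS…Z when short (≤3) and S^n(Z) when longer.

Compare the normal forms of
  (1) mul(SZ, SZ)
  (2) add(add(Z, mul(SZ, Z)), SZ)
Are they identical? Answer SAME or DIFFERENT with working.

Term A:
  start: mul(SZ, SZ)
  →1  add(SZ, mul(Z, SZ))
  →2  S(add(Z, mul(Z, SZ)))
  →3  S(mul(Z, SZ))
  →4  SZ

Term B:
  start: add(add(Z, mul(SZ, Z)), SZ)
  →1  add(mul(SZ, Z), SZ)
  →2  add(add(Z, mul(Z, Z)), SZ)
  →3  add(mul(Z, Z), SZ)
  →4  add(Z, SZ)
  →5  SZ

Answer: SAME — A ⇓ SZ, B ⇓ SZ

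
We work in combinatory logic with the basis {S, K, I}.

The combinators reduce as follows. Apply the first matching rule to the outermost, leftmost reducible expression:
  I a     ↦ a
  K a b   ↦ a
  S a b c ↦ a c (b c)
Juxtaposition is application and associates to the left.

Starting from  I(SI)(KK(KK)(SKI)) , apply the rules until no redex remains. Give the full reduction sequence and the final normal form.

  start: I(SI)(KK(KK)(SKI))
  step 1: SI(KK(KK)(SKI))
  step 2: SI(K(SKI))

Answer: normal form = SI(K(SKI))  (in 2 steps)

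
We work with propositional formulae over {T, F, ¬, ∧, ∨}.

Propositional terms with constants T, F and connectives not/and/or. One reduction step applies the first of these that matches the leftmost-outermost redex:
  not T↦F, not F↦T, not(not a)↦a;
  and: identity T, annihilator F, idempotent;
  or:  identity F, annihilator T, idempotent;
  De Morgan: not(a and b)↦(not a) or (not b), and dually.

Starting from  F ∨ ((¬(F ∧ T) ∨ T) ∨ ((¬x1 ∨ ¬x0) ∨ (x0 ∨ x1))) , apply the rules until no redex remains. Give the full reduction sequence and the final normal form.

Answer: normal form = T  (in 3 steps)

Reduction:
  start: F ∨ ((¬(F ∧ T) ∨ T) ∨ ((¬x1 ∨ ¬x0) ∨ (x0 ∨ x1)))
  step 1: (¬(F ∧ T) ∨ T) ∨ ((¬x1 ∨ ¬x0) ∨ (x0 ∨ x1))
  step 2: T ∨ ((¬x1 ∨ ¬x0) ∨ (x0 ∨ x1))
  step 3: T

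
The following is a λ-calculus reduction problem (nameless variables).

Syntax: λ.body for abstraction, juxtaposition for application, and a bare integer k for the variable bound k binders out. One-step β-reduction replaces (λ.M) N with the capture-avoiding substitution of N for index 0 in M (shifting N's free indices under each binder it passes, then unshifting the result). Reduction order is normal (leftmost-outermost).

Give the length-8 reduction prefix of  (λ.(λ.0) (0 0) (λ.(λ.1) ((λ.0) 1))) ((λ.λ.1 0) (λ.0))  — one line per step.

Answer: after 8 steps: λ.(λ.1) ((λ.0) ((λ.λ.1 0) (λ.0)))

Reduction:
  start: (λ.(λ.0) (0 0) (λ.(λ.1) ((λ.0) 1))) ((λ.λ.1 0) (λ.0))
  →1  (λ.0) ((λ.λ.1 0) (λ.0) ((λ.λ.1 0) (λ.0))) (λ.(λ.1) ((λ.0) ((λ.λ.1 0) (λ.0))))
  →2  (λ.λ.1 0) (λ.0) ((λ.λ.1 0) (λ.0)) (λ.(λ.1) ((λ.0) ((λ.λ.1 0) (λ.0))))
  →3  (λ.(λ.0) 0) ((λ.λ.1 0) (λ.0)) (λ.(λ.1) ((λ.0) ((λ.λ.1 0) (λ.0))))
  →4  (λ.0) ((λ.λ.1 0) (λ.0)) (λ.(λ.1) ((λ.0) ((λ.λ.1 0) (λ.0))))
  →5  (λ.λ.1 0) (λ.0) (λ.(λ.1) ((λ.0) ((λ.λ.1 0) (λ.0))))
  →6  (λ.(λ.0) 0) (λ.(λ.1) ((λ.0) ((λ.λ.1 0) (λ.0))))
  →7  (λ.0) (λ.(λ.1) ((λ.0) ((λ.λ.1 0) (λ.0))))
  →8  λ.(λ.1) ((λ.0) ((λ.λ.1 0) (λ.0)))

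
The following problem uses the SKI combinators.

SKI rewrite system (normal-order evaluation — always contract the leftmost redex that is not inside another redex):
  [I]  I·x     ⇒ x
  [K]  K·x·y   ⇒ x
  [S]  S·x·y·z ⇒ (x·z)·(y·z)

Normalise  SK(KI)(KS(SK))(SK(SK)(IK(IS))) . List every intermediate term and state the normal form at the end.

  start: SK(KI)(KS(SK))(SK(SK)(IK(IS)))
  →1  K(KS(SK))(KI(KS(SK)))(SK(SK)(IK(IS)))
  →2  KS(SK)(SK(SK)(IK(IS)))
  →3  S(SK(SK)(IK(IS)))
  →4  S(K(IK(IS))(SK(IK(IS))))
  →5  S(IK(IS))
  →6  S(K(IS))
  →7  S(KS)

Answer: normal form = S(KS)  (in 7 steps)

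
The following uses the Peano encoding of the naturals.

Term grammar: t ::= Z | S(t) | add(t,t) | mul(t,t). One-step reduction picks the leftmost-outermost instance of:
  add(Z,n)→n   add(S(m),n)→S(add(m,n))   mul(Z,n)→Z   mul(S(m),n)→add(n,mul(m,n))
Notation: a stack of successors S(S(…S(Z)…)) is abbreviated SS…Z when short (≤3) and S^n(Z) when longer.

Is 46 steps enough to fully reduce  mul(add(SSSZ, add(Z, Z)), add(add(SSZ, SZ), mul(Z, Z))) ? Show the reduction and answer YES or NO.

Answer: YES — reaches normal form S^9(Z) in 45 ≤ 46 steps

Derivation:
  start: mul(add(SSSZ, add(Z, Z)), add(add(SSZ, SZ), mul(Z, Z)))
  [1] mul(S(add(SSZ, add(Z, Z))), add(add(SSZ, SZ), mul(Z, Z)))
  [2] add(add(add(SSZ, SZ), mul(Z, Z)), mul(add(SSZ, add(Z, Z)), add(add(SSZ, SZ), mul(Z, Z))))
  [3] add(add(S(add(SZ, SZ)), mul(Z, Z)), mul(add(SSZ, add(Z, Z)), add(add(SSZ, SZ), mul(Z, Z))))
  [4] add(S(add(add(SZ, SZ), mul(Z, Z))), mul(add(SSZ, add(Z, Z)), add(add(SSZ, SZ), mul(Z, Z))))
  [5] S(add(add(add(SZ, SZ), mul(Z, Z)), mul(add(SSZ, add(Z, Z)), add(add(SSZ, SZ), mul(Z, Z)))))
  [6] S(add(add(S(add(Z, SZ)), mul(Z, Z)), mul(add(SSZ, add(Z, Z)), add(add(SSZ, SZ), mul(Z, Z)))))
  [7] S(add(S(add(add(Z, SZ), mul(Z, Z))), mul(add(SSZ, add(Z, Z)), add(add(SSZ, SZ), mul(Z, Z)))))
  [8] S(S(add(add(add(Z, SZ), mul(Z, Z)), mul(add(SSZ, add(Z, Z)), add(add(SSZ, SZ), mul(Z, Z))))))
  [9] S(S(add(add(SZ, mul(Z, Z)), mul(add(SSZ, add(Z, Z)), add(add(SSZ, SZ), mul(Z, Z))))))
  [10] S(S(add(S(add(Z, mul(Z, Z))), mul(add(SSZ, add(Z, Z)), add(add(SSZ, SZ), mul(Z, Z))))))
  [11] S(S(S(add(add(Z, mul(Z, Z)), mul(add(SSZ, add(Z, Z)), add(add(SSZ, SZ), mul(Z, Z)))))))
  [12] S(S(S(add(mul(Z, Z), mul(add(SSZ, add(Z, Z)), add(add(SSZ, SZ), mul(Z, Z)))))))
  [13] S(S(S(add(Z, mul(add(SSZ, add(Z, Z)), add(add(SSZ, SZ), mul(Z, Z)))))))
  [14] S(S(S(mul(add(SSZ, add(Z, Z)), add(add(SSZ, SZ), mul(Z, Z))))))
  [15] S(S(S(mul(S(add(SZ, add(Z, Z))), add(add(SSZ, SZ), mul(Z, Z))))))
  [16] S(S(S(add(add(add(SSZ, SZ), mul(Z, Z)), mul(add(SZ, add(Z, Z)), add(add(SSZ, SZ), mul(Z, Z)))))))
  [17] S(S(S(add(add(S(add(SZ, SZ)), mul(Z, Z)), mul(add(SZ, add(Z, Z)), add(add(SSZ, SZ), mul(Z, Z)))))))
  [18] S(S(S(add(S(add(add(SZ, SZ), mul(Z, Z))), mul(add(SZ, add(Z, Z)), add(add(SSZ, SZ), mul(Z, Z)))))))
  [19] S(S(S(S(add(add(add(SZ, SZ), mul(Z, Z)), mul(add(SZ, add(Z, Z)), add(add(SSZ, SZ), mul(Z, Z))))))))
  [20] S(S(S(S(add(add(S(add(Z, SZ)), mul(Z, Z)), mul(add(SZ, add(Z, Z)), add(add(SSZ, SZ), mul(Z, Z))))))))
  [21] S(S(S(S(add(S(add(add(Z, SZ), mul(Z, Z))), mul(add(SZ, add(Z, Z)), add(add(SSZ, SZ), mul(Z, Z))))))))
  [22] S(S(S(S(S(add(add(add(Z, SZ), mul(Z, Z)), mul(add(SZ, add(Z, Z)), add(add(SSZ, SZ), mul(Z, Z)))))))))
  [23] S(S(S(S(S(add(add(SZ, mul(Z, Z)), mul(add(SZ, add(Z, Z)), add(add(SSZ, SZ), mul(Z, Z)))))))))
  [24] S(S(S(S(S(add(S(add(Z, mul(Z, Z))), mul(add(SZ, add(Z, Z)), add(add(SSZ, SZ), mul(Z, Z)))))))))
  [25] S(S(S(S(S(S(add(add(Z, mul(Z, Z)), mul(add(SZ, add(Z, Z)), add(add(SSZ, SZ), mul(Z, Z))))))))))
  [26] S(S(S(S(S(S(add(mul(Z, Z), mul(add(SZ, add(Z, Z)), add(add(SSZ, SZ), mul(Z, Z))))))))))
  [27] S(S(S(S(S(S(add(Z, mul(add(SZ, add(Z, Z)), add(add(SSZ, SZ), mul(Z, Z))))))))))
  [28] S(S(S(S(S(S(mul(add(SZ, add(Z, Z)), add(add(SSZ, SZ), mul(Z, Z)))))))))
  [29] S(S(S(S(S(S(mul(S(add(Z, add(Z, Z))), add(add(SSZ, SZ), mul(Z, Z)))))))))
  [30] S(S(S(S(S(S(add(add(add(SSZ, SZ), mul(Z, Z)), mul(add(Z, add(Z, Z)), add(add(SSZ, SZ), mul(Z, Z))))))))))
  [31] S(S(S(S(S(S(add(add(S(add(SZ, SZ)), mul(Z, Z)), mul(add(Z, add(Z, Z)), add(add(SSZ, SZ), mul(Z, Z))))))))))
  [32] S(S(S(S(S(S(add(S(add(add(SZ, SZ), mul(Z, Z))), mul(add(Z, add(Z, Z)), add(add(SSZ, SZ), mul(Z, Z))))))))))
  [33] S(S(S(S(S(S(S(add(add(add(SZ, SZ), mul(Z, Z)), mul(add(Z, add(Z, Z)), add(add(SSZ, SZ), mul(Z, Z)))))))))))
  [34] S(S(S(S(S(S(S(add(add(S(add(Z, SZ)), mul(Z, Z)), mul(add(Z, add(Z, Z)), add(add(SSZ, SZ), mul(Z, Z)))))))))))
  [35] S(S(S(S(S(S(S(add(S(add(add(Z, SZ), mul(Z, Z))), mul(add(Z, add(Z, Z)), add(add(SSZ, SZ), mul(Z, Z)))))))))))
  [36] S(S(S(S(S(S(S(S(add(add(add(Z, SZ), mul(Z, Z)), mul(add(Z, add(Z, Z)), add(add(SSZ, SZ), mul(Z, Z))))))))))))
  [37] S(S(S(S(S(S(S(S(add(add(SZ, mul(Z, Z)), mul(add(Z, add(Z, Z)), add(add(SSZ, SZ), mul(Z, Z))))))))))))
  [38] S(S(S(S(S(S(S(S(add(S(add(Z, mul(Z, Z))), mul(add(Z, add(Z, Z)), add(add(SSZ, SZ), mul(Z, Z))))))))))))
  [39] S(S(S(S(S(S(S(S(S(add(add(Z, mul(Z, Z)), mul(add(Z, add(Z, Z)), add(add(SSZ, SZ), mul(Z, Z)))))))))))))
  [40] S(S(S(S(S(S(S(S(S(add(mul(Z, Z), mul(add(Z, add(Z, Z)), add(add(SSZ, SZ), mul(Z, Z)))))))))))))
  [41] S(S(S(S(S(S(S(S(S(add(Z, mul(add(Z, add(Z, Z)), add(add(SSZ, SZ), mul(Z, Z)))))))))))))
  [42] S(S(S(S(S(S(S(S(S(mul(add(Z, add(Z, Z)), add(add(SSZ, SZ), mul(Z, Z))))))))))))
  [43] S(S(S(S(S(S(S(S(S(mul(add(Z, Z), add(add(SSZ, SZ), mul(Z, Z))))))))))))
  [44] S(S(S(S(S(S(S(S(S(mul(Z, add(add(SSZ, SZ), mul(Z, Z))))))))))))
  [45] S^9(Z)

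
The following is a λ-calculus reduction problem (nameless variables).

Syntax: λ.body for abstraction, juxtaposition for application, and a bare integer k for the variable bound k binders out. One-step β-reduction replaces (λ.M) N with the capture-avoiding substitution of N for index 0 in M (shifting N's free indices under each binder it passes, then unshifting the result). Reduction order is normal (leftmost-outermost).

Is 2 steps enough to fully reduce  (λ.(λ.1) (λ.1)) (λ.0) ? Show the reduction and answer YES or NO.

Answer: YES — reaches normal form λ.0 in 2 ≤ 2 steps

Reduction:
  start: (λ.(λ.1) (λ.1)) (λ.0)
  step 1: (λ.λ.0) (λ.λ.0)
  step 2: λ.0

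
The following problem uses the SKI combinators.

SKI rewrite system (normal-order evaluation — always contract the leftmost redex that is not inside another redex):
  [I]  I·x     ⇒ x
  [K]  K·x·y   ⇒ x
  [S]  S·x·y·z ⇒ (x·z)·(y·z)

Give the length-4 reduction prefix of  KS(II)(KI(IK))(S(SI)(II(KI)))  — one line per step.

Answer: after 4 steps: SI(S(SI)(KI))

Reduction:
  start: KS(II)(KI(IK))(S(SI)(II(KI)))
  →1  S(KI(IK))(S(SI)(II(KI)))
  →2  SI(S(SI)(II(KI)))
  →3  SI(S(SI)(I(KI)))
  →4  SI(S(SI)(KI))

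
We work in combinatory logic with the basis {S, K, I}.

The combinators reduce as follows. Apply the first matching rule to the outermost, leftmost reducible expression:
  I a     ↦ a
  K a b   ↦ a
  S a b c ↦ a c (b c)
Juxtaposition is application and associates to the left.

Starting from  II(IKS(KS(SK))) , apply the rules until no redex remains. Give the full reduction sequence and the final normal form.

  start: II(IKS(KS(SK)))
  step 1: I(IKS(KS(SK)))
  step 2: IKS(KS(SK))
  step 3: KS(KS(SK))
  step 4: S

Answer: normal form = S  (in 4 steps)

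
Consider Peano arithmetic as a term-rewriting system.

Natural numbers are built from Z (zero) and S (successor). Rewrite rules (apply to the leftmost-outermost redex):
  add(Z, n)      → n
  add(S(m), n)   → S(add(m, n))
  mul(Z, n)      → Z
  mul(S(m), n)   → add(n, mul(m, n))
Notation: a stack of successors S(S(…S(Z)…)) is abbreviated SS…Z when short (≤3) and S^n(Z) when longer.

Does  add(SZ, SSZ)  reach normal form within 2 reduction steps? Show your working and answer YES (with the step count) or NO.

  start: add(SZ, SSZ)
  [1] S(add(Z, SSZ))
  [2] SSSZ

Answer: YES — reaches normal form SSSZ in 2 ≤ 2 steps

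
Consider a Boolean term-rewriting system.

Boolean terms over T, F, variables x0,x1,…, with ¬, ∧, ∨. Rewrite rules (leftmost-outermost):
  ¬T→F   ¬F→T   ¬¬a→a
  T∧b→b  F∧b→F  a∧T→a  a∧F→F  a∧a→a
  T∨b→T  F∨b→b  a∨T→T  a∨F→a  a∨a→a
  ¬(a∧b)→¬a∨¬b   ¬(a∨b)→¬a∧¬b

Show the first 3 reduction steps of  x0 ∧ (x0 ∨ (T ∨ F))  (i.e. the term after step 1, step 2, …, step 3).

  start: x0 ∧ (x0 ∨ (T ∨ F))
  step 1: x0 ∧ (x0 ∨ T)
  step 2: x0 ∧ T
  step 3: x0

Answer: after 3 steps: x0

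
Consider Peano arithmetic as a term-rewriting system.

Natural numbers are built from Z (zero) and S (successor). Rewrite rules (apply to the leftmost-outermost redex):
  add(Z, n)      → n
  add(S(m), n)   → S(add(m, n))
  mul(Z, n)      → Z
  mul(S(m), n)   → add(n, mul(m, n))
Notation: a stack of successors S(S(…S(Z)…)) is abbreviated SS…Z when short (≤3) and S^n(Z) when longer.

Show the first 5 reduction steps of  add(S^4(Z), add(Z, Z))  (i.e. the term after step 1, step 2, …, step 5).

  start: add(S^4(Z), add(Z, Z))
  step 1: S(add(SSSZ, add(Z, Z)))
  step 2: S(S(add(SSZ, add(Z, Z))))
  step 3: S(S(S(add(SZ, add(Z, Z)))))
  step 4: S(S(S(S(add(Z, add(Z, Z))))))
  step 5: S(S(S(S(add(Z, Z)))))

Answer: after 5 steps: S(S(S(S(add(Z, Z)))))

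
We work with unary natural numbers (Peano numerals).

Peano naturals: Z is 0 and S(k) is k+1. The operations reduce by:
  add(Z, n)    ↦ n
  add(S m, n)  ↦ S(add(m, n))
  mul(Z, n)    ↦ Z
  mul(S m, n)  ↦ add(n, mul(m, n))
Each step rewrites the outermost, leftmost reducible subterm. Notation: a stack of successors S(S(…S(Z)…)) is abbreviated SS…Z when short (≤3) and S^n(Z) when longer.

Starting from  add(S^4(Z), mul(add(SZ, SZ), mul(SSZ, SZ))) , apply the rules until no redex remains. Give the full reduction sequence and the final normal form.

  start: add(S^4(Z), mul(add(SZ, SZ), mul(SSZ, SZ)))
  step 1: S(add(SSSZ, mul(add(SZ, SZ), mul(SSZ, SZ))))
  step 2: S(S(add(SSZ, mul(add(SZ, SZ), mul(SSZ, SZ)))))
  step 3: S(S(S(add(SZ, mul(add(SZ, SZ), mul(SSZ, SZ))))))
  step 4: S(S(S(S(add(Z, mul(add(SZ, SZ), mul(SSZ, SZ)))))))
  step 5: S(S(S(S(mul(add(SZ, SZ), mul(SSZ, SZ))))))
  step 6: S(S(S(S(mul(S(add(Z, SZ)), mul(SSZ, SZ))))))
  step 7: S(S(S(S(add(mul(SSZ, SZ), mul(add(Z, SZ), mul(SSZ, SZ)))))))
  step 8: S(S(S(S(add(add(SZ, mul(SZ, SZ)), mul(add(Z, SZ), mul(SSZ, SZ)))))))
  step 9: S(S(S(S(add(S(add(Z, mul(SZ, SZ))), mul(add(Z, SZ), mul(SSZ, SZ)))))))
  step 10: S(S(S(S(S(add(add(Z, mul(SZ, SZ)), mul(add(Z, SZ), mul(SSZ, SZ))))))))
  step 11: S(S(S(S(S(add(mul(SZ, SZ), mul(add(Z, SZ), mul(SSZ, SZ))))))))
  step 12: S(S(S(S(S(add(add(SZ, mul(Z, SZ)), mul(add(Z, SZ), mul(SSZ, SZ))))))))
  step 13: S(S(S(S(S(add(S(add(Z, mul(Z, SZ))), mul(add(Z, SZ), mul(SSZ, SZ))))))))
  step 14: S(S(S(S(S(S(add(add(Z, mul(Z, SZ)), mul(add(Z, SZ), mul(SSZ, SZ)))))))))
  step 15: S(S(S(S(S(S(add(mul(Z, SZ), mul(add(Z, SZ), mul(SSZ, SZ)))))))))
  step 16: S(S(S(S(S(S(add(Z, mul(add(Z, SZ), mul(SSZ, SZ)))))))))
  step 17: S(S(S(S(S(S(mul(add(Z, SZ), mul(SSZ, SZ))))))))
  step 18: S(S(S(S(S(S(mul(SZ, mul(SSZ, SZ))))))))
  step 19: S(S(S(S(S(S(add(mul(SSZ, SZ), mul(Z, mul(SSZ, SZ)))))))))
  step 20: S(S(S(S(S(S(add(add(SZ, mul(SZ, SZ)), mul(Z, mul(SSZ, SZ)))))))))
  step 21: S(S(S(S(S(S(add(S(add(Z, mul(SZ, SZ))), mul(Z, mul(SSZ, SZ)))))))))
  step 22: S(S(S(S(S(S(S(add(add(Z, mul(SZ, SZ)), mul(Z, mul(SSZ, SZ))))))))))
  step 23: S(S(S(S(S(S(S(add(mul(SZ, SZ), mul(Z, mul(SSZ, SZ))))))))))
  step 24: S(S(S(S(S(S(S(add(add(SZ, mul(Z, SZ)), mul(Z, mul(SSZ, SZ))))))))))
  step 25: S(S(S(S(S(S(S(add(S(add(Z, mul(Z, SZ))), mul(Z, mul(SSZ, SZ))))))))))
  step 26: S(S(S(S(S(S(S(S(add(add(Z, mul(Z, SZ)), mul(Z, mul(SSZ, SZ)))))))))))
  step 27: S(S(S(S(S(S(S(S(add(mul(Z, SZ), mul(Z, mul(SSZ, SZ)))))))))))
  step 28: S(S(S(S(S(S(S(S(add(Z, mul(Z, mul(SSZ, SZ)))))))))))
  step 29: S(S(S(S(S(S(S(S(mul(Z, mul(SSZ, SZ))))))))))
  step 30: S^8(Z)

Answer: normal form = S^8(Z)  (in 30 steps)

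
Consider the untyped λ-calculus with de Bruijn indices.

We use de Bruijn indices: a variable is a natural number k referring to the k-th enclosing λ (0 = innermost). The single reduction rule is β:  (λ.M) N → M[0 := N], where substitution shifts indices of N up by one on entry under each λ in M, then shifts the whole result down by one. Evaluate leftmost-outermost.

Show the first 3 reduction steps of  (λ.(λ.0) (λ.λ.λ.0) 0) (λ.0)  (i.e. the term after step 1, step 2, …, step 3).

  start: (λ.(λ.0) (λ.λ.λ.0) 0) (λ.0)
  step 1: (λ.0) (λ.λ.λ.0) (λ.0)
  step 2: (λ.λ.λ.0) (λ.0)
  step 3: λ.λ.0

Answer: after 3 steps: λ.λ.0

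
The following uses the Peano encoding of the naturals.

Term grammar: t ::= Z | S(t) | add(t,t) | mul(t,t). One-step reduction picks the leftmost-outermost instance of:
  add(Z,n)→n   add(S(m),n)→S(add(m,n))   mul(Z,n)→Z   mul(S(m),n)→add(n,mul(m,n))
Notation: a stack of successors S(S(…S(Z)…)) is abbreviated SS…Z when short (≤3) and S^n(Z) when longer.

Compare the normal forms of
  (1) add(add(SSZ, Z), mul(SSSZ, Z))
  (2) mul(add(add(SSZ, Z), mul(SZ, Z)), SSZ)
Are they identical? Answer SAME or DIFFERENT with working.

Answer: DIFFERENT — A ⇓ SSZ, B ⇓ S^4(Z)

Derivation:
Term A:
  start: add(add(SSZ, Z), mul(SSSZ, Z))
  →1  add(S(add(SZ, Z)), mul(SSSZ, Z))
  →2  S(add(add(SZ, Z), mul(SSSZ, Z)))
  →3  S(add(S(add(Z, Z)), mul(SSSZ, Z)))
  →4  S(S(add(add(Z, Z), mul(SSSZ, Z))))
  →5  S(S(add(Z, mul(SSSZ, Z))))
  →6  S(S(mul(SSSZ, Z)))
  →7  S(S(add(Z, mul(SSZ, Z))))
  →8  S(S(mul(SSZ, Z)))
  →9  S(S(add(Z, mul(SZ, Z))))
  →10  S(S(mul(SZ, Z)))
  →11  S(S(add(Z, mul(Z, Z))))
  →12  S(S(mul(Z, Z)))
  →13  SSZ

Term B:
  start: mul(add(add(SSZ, Z), mul(SZ, Z)), SSZ)
  →1  mul(add(S(add(SZ, Z)), mul(SZ, Z)), SSZ)
  →2  mul(S(add(add(SZ, Z), mul(SZ, Z))), SSZ)
  →3  add(SSZ, mul(add(add(SZ, Z), mul(SZ, Z)), SSZ))
  →4  S(add(SZ, mul(add(add(SZ, Z), mul(SZ, Z)), SSZ)))
  →5  S(S(add(Z, mul(add(add(SZ, Z), mul(SZ, Z)), SSZ))))
  →6  S(S(mul(add(add(SZ, Z), mul(SZ, Z)), SSZ)))
  →7  S(S(mul(add(S(add(Z, Z)), mul(SZ, Z)), SSZ)))
  →8  S(S(mul(S(add(add(Z, Z), mul(SZ, Z))), SSZ)))
  →9  S(S(add(SSZ, mul(add(add(Z, Z), mul(SZ, Z)), SSZ))))
  →10  S(S(S(add(SZ, mul(add(add(Z, Z), mul(SZ, Z)), SSZ)))))
  →11  S(S(S(S(add(Z, mul(add(add(Z, Z), mul(SZ, Z)), SSZ))))))
  →12  S(S(S(S(mul(add(add(Z, Z), mul(SZ, Z)), SSZ)))))
  →13  S(S(S(S(mul(add(Z, mul(SZ, Z)), SSZ)))))
  →14  S(S(S(S(mul(mul(SZ, Z), SSZ)))))
  →15  S(S(S(S(mul(add(Z, mul(Z, Z)), SSZ)))))
  →16  S(S(S(S(mul(mul(Z, Z), SSZ)))))
  →17  S(S(S(S(mul(Z, SSZ)))))
  →18  S^4(Z)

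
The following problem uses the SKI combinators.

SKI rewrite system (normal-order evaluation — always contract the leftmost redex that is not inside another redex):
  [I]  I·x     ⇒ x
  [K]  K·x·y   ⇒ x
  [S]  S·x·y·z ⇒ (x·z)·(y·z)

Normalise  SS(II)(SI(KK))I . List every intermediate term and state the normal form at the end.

Answer: normal form = KK  (in 12 steps)

Reduction:
  start: SS(II)(SI(KK))I
  step 1: S(SI(KK))(II(SI(KK)))I
  step 2: SI(KK)I(II(SI(KK))I)
  step 3: II(KKI)(II(SI(KK))I)
  step 4: I(KKI)(II(SI(KK))I)
  step 5: KKI(II(SI(KK))I)
  step 6: K(II(SI(KK))I)
  step 7: K(I(SI(KK))I)
  step 8: K(SI(KK)I)
  step 9: K(II(KKI))
  step 10: K(I(KKI))
  step 11: K(KKI)
  step 12: KK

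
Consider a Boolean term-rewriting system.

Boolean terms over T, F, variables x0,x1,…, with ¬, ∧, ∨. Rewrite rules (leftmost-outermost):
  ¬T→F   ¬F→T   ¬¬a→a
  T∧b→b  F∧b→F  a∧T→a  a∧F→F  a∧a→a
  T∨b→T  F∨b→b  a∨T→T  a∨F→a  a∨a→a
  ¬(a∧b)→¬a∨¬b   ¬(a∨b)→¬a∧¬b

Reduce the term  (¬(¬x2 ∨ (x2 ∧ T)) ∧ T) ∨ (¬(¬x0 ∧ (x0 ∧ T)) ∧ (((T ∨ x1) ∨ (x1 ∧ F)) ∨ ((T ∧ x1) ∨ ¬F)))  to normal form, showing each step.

Answer: normal form = (x2 ∧ ¬x2) ∨ (x0 ∨ ¬x0)  (in 15 steps)

Derivation:
  start: (¬(¬x2 ∨ (x2 ∧ T)) ∧ T) ∨ (¬(¬x0 ∧ (x0 ∧ T)) ∧ (((T ∨ x1) ∨ (x1 ∧ F)) ∨ ((T ∧ x1) ∨ ¬F)))
  step 1: ¬(¬x2 ∨ (x2 ∧ T)) ∨ (¬(¬x0 ∧ (x0 ∧ T)) ∧ (((T ∨ x1) ∨ (x1 ∧ F)) ∨ ((T ∧ x1) ∨ ¬F)))
  step 2: (¬¬x2 ∧ ¬(x2 ∧ T)) ∨ (¬(¬x0 ∧ (x0 ∧ T)) ∧ (((T ∨ x1) ∨ (x1 ∧ F)) ∨ ((T ∧ x1) ∨ ¬F)))
  step 3: (x2 ∧ ¬(x2 ∧ T)) ∨ (¬(¬x0 ∧ (x0 ∧ T)) ∧ (((T ∨ x1) ∨ (x1 ∧ F)) ∨ ((T ∧ x1) ∨ ¬F)))
  step 4: (x2 ∧ (¬x2 ∨ ¬T)) ∨ (¬(¬x0 ∧ (x0 ∧ T)) ∧ (((T ∨ x1) ∨ (x1 ∧ F)) ∨ ((T ∧ x1) ∨ ¬F)))
  step 5: (x2 ∧ (¬x2 ∨ F)) ∨ (¬(¬x0 ∧ (x0 ∧ T)) ∧ (((T ∨ x1) ∨ (x1 ∧ F)) ∨ ((T ∧ x1) ∨ ¬F)))
  step 6: (x2 ∧ ¬x2) ∨ (¬(¬x0 ∧ (x0 ∧ T)) ∧ (((T ∨ x1) ∨ (x1 ∧ F)) ∨ ((T ∧ x1) ∨ ¬F)))
  step 7: (x2 ∧ ¬x2) ∨ ((¬¬x0 ∨ ¬(x0 ∧ T)) ∧ (((T ∨ x1) ∨ (x1 ∧ F)) ∨ ((T ∧ x1) ∨ ¬F)))
  step 8: (x2 ∧ ¬x2) ∨ ((x0 ∨ ¬(x0 ∧ T)) ∧ (((T ∨ x1) ∨ (x1 ∧ F)) ∨ ((T ∧ x1) ∨ ¬F)))
  step 9: (x2 ∧ ¬x2) ∨ ((x0 ∨ (¬x0 ∨ ¬T)) ∧ (((T ∨ x1) ∨ (x1 ∧ F)) ∨ ((T ∧ x1) ∨ ¬F)))
  step 10: (x2 ∧ ¬x2) ∨ ((x0 ∨ (¬x0 ∨ F)) ∧ (((T ∨ x1) ∨ (x1 ∧ F)) ∨ ((T ∧ x1) ∨ ¬F)))
  step 11: (x2 ∧ ¬x2) ∨ ((x0 ∨ ¬x0) ∧ (((T ∨ x1) ∨ (x1 ∧ F)) ∨ ((T ∧ x1) ∨ ¬F)))
  step 12: (x2 ∧ ¬x2) ∨ ((x0 ∨ ¬x0) ∧ ((T ∨ (x1 ∧ F)) ∨ ((T ∧ x1) ∨ ¬F)))
  step 13: (x2 ∧ ¬x2) ∨ ((x0 ∨ ¬x0) ∧ (T ∨ ((T ∧ x1) ∨ ¬F)))
  step 14: (x2 ∧ ¬x2) ∨ ((x0 ∨ ¬x0) ∧ T)
  step 15: (x2 ∧ ¬x2) ∨ (x0 ∨ ¬x0)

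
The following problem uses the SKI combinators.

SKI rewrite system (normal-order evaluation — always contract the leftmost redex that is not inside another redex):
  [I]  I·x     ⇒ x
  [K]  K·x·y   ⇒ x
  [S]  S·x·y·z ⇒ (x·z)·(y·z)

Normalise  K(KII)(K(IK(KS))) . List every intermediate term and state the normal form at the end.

Answer: normal form = I  (in 2 steps)

Reduction:
  start: K(KII)(K(IK(KS)))
  [1] KII
  [2] I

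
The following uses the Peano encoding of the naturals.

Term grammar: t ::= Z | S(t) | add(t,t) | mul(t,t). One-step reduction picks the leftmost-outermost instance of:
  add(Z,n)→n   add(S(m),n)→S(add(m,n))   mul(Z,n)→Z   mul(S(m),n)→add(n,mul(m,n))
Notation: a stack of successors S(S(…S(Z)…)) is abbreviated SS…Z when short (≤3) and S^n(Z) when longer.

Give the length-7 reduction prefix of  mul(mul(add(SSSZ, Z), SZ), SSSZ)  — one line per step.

  start: mul(mul(add(SSSZ, Z), SZ), SSSZ)
  [1] mul(mul(S(add(SSZ, Z)), SZ), SSSZ)
  [2] mul(add(SZ, mul(add(SSZ, Z), SZ)), SSSZ)
  [3] mul(S(add(Z, mul(add(SSZ, Z), SZ))), SSSZ)
  [4] add(SSSZ, mul(add(Z, mul(add(SSZ, Z), SZ)), SSSZ))
  [5] S(add(SSZ, mul(add(Z, mul(add(SSZ, Z), SZ)), SSSZ)))
  [6] S(S(add(SZ, mul(add(Z, mul(add(SSZ, Z), SZ)), SSSZ))))
  [7] S(S(S(add(Z, mul(add(Z, mul(add(SSZ, Z), SZ)), SSSZ)))))

Answer: after 7 steps: S(S(S(add(Z, mul(add(Z, mul(add(SSZ, Z), SZ)), SSSZ)))))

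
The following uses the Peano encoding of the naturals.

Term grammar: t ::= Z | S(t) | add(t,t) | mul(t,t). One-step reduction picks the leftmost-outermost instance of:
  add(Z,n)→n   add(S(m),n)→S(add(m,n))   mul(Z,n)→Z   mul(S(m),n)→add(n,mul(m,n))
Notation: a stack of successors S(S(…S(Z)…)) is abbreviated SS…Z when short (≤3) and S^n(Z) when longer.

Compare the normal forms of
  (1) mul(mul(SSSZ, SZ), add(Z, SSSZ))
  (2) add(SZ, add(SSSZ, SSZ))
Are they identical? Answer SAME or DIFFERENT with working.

Term A:
  start: mul(mul(SSSZ, SZ), add(Z, SSSZ))
  step 1: mul(add(SZ, mul(SSZ, SZ)), add(Z, SSSZ))
  step 2: mul(S(add(Z, mul(SSZ, SZ))), add(Z, SSSZ))
  step 3: add(add(Z, SSSZ), mul(add(Z, mul(SSZ, SZ)), add(Z, SSSZ)))
  step 4: add(SSSZ, mul(add(Z, mul(SSZ, SZ)), add(Z, SSSZ)))
  step 5: S(add(SSZ, mul(add(Z, mul(SSZ, SZ)), add(Z, SSSZ))))
  step 6: S(S(add(SZ, mul(add(Z, mul(SSZ, SZ)), add(Z, SSSZ)))))
  step 7: S(S(S(add(Z, mul(add(Z, mul(SSZ, SZ)), add(Z, SSSZ))))))
  step 8: S(S(S(mul(add(Z, mul(SSZ, SZ)), add(Z, SSSZ)))))
  step 9: S(S(S(mul(mul(SSZ, SZ), add(Z, SSSZ)))))
  step 10: S(S(S(mul(add(SZ, mul(SZ, SZ)), add(Z, SSSZ)))))
  step 11: S(S(S(mul(S(add(Z, mul(SZ, SZ))), add(Z, SSSZ)))))
  step 12: S(S(S(add(add(Z, SSSZ), mul(add(Z, mul(SZ, SZ)), add(Z, SSSZ))))))
  step 13: S(S(S(add(SSSZ, mul(add(Z, mul(SZ, SZ)), add(Z, SSSZ))))))
  step 14: S(S(S(S(add(SSZ, mul(add(Z, mul(SZ, SZ)), add(Z, SSSZ)))))))
  step 15: S(S(S(S(S(add(SZ, mul(add(Z, mul(SZ, SZ)), add(Z, SSSZ))))))))
  step 16: S(S(S(S(S(S(add(Z, mul(add(Z, mul(SZ, SZ)), add(Z, SSSZ)))))))))
  step 17: S(S(S(S(S(S(mul(add(Z, mul(SZ, SZ)), add(Z, SSSZ))))))))
  step 18: S(S(S(S(S(S(mul(mul(SZ, SZ), add(Z, SSSZ))))))))
  step 19: S(S(S(S(S(S(mul(add(SZ, mul(Z, SZ)), add(Z, SSSZ))))))))
  step 20: S(S(S(S(S(S(mul(S(add(Z, mul(Z, SZ))), add(Z, SSSZ))))))))
  step 21: S(S(S(S(S(S(add(add(Z, SSSZ), mul(add(Z, mul(Z, SZ)), add(Z, SSSZ)))))))))
  step 22: S(S(S(S(S(S(add(SSSZ, mul(add(Z, mul(Z, SZ)), add(Z, SSSZ)))))))))
  step 23: S(S(S(S(S(S(S(add(SSZ, mul(add(Z, mul(Z, SZ)), add(Z, SSSZ))))))))))
  step 24: S(S(S(S(S(S(S(S(add(SZ, mul(add(Z, mul(Z, SZ)), add(Z, SSSZ)))))))))))
  step 25: S(S(S(S(S(S(S(S(S(add(Z, mul(add(Z, mul(Z, SZ)), add(Z, SSSZ))))))))))))
  step 26: S(S(S(S(S(S(S(S(S(mul(add(Z, mul(Z, SZ)), add(Z, SSSZ)))))))))))
  step 27: S(S(S(S(S(S(S(S(S(mul(mul(Z, SZ), add(Z, SSSZ)))))))))))
  step 28: S(S(S(S(S(S(S(S(S(mul(Z, add(Z, SSSZ)))))))))))
  step 29: S^9(Z)

Term B:
  start: add(SZ, add(SSSZ, SSZ))
  step 1: S(add(Z, add(SSSZ, SSZ)))
  step 2: S(add(SSSZ, SSZ))
  step 3: S(S(add(SSZ, SSZ)))
  step 4: S(S(S(add(SZ, SSZ))))
  step 5: S(S(S(S(add(Z, SSZ)))))
  step 6: S^6(Z)

Answer: DIFFERENT — A ⇓ S^9(Z), B ⇓ S^6(Z)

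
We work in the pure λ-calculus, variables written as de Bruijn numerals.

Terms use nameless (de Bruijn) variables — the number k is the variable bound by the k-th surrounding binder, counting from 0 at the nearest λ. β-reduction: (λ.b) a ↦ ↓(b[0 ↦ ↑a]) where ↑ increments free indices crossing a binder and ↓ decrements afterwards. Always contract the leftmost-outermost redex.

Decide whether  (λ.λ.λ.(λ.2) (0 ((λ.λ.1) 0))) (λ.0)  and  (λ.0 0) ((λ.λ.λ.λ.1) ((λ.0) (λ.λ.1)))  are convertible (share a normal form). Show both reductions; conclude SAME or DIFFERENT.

Term A:
  start: (λ.λ.λ.(λ.2) (0 ((λ.λ.1) 0))) (λ.0)
  step 1: λ.λ.(λ.2) (0 ((λ.λ.1) 0))
  step 2: λ.λ.1

Term B:
  start: (λ.0 0) ((λ.λ.λ.λ.1) ((λ.0) (λ.λ.1)))
  step 1: (λ.λ.λ.λ.1) ((λ.0) (λ.λ.1)) ((λ.λ.λ.λ.1) ((λ.0) (λ.λ.1)))
  step 2: (λ.λ.λ.1) ((λ.λ.λ.λ.1) ((λ.0) (λ.λ.1)))
  step 3: λ.λ.1

Answer: SAME — A ⇓ λ.λ.1, B ⇓ λ.λ.1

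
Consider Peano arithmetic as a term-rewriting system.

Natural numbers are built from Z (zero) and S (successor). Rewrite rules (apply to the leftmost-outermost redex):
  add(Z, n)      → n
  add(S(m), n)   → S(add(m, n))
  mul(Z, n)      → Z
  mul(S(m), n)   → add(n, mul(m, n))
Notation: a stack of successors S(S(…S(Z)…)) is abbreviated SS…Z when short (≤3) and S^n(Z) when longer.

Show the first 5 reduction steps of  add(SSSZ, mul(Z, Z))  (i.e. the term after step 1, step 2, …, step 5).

  start: add(SSSZ, mul(Z, Z))
  step 1: S(add(SSZ, mul(Z, Z)))
  step 2: S(S(add(SZ, mul(Z, Z))))
  step 3: S(S(S(add(Z, mul(Z, Z)))))
  step 4: S(S(S(mul(Z, Z))))
  step 5: SSSZ

Answer: after 5 steps: SSSZ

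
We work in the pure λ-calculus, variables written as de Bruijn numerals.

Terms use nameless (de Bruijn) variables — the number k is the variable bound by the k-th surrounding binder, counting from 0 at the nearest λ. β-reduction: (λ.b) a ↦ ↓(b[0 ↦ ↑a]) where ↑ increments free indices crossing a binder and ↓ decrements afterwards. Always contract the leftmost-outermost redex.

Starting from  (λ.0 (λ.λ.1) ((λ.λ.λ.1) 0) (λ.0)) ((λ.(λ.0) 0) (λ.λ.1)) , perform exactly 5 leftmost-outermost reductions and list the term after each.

Answer: after 5 steps: (λ.λ.1) (λ.0)

Working:
  start: (λ.0 (λ.λ.1) ((λ.λ.λ.1) 0) (λ.0)) ((λ.(λ.0) 0) (λ.λ.1))
  [1] (λ.(λ.0) 0) (λ.λ.1) (λ.λ.1) ((λ.λ.λ.1) ((λ.(λ.0) 0) (λ.λ.1))) (λ.0)
  [2] (λ.0) (λ.λ.1) (λ.λ.1) ((λ.λ.λ.1) ((λ.(λ.0) 0) (λ.λ.1))) (λ.0)
  [3] (λ.λ.1) (λ.λ.1) ((λ.λ.λ.1) ((λ.(λ.0) 0) (λ.λ.1))) (λ.0)
  [4] (λ.λ.λ.1) ((λ.λ.λ.1) ((λ.(λ.0) 0) (λ.λ.1))) (λ.0)
  [5] (λ.λ.1) (λ.0)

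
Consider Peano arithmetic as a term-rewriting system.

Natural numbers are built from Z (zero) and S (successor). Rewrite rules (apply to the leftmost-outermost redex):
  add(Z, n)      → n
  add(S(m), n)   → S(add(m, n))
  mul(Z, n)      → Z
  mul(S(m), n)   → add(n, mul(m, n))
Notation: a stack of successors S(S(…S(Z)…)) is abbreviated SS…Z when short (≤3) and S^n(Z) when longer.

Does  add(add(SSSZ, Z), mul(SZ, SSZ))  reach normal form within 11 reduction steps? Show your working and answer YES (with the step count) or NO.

Answer: NO — after 11 steps the term is S(S(S(S(S(add(Z, mul(Z, SSZ))))))), not yet normal

Derivation:
  start: add(add(SSSZ, Z), mul(SZ, SSZ))
  step 1: add(S(add(SSZ, Z)), mul(SZ, SSZ))
  step 2: S(add(add(SSZ, Z), mul(SZ, SSZ)))
  step 3: S(add(S(add(SZ, Z)), mul(SZ, SSZ)))
  step 4: S(S(add(add(SZ, Z), mul(SZ, SSZ))))
  step 5: S(S(add(S(add(Z, Z)), mul(SZ, SSZ))))
  step 6: S(S(S(add(add(Z, Z), mul(SZ, SSZ)))))
  step 7: S(S(S(add(Z, mul(SZ, SSZ)))))
  step 8: S(S(S(mul(SZ, SSZ))))
  step 9: S(S(S(add(SSZ, mul(Z, SSZ)))))
  step 10: S(S(S(S(add(SZ, mul(Z, SSZ))))))
  step 11: S(S(S(S(S(add(Z, mul(Z, SSZ)))))))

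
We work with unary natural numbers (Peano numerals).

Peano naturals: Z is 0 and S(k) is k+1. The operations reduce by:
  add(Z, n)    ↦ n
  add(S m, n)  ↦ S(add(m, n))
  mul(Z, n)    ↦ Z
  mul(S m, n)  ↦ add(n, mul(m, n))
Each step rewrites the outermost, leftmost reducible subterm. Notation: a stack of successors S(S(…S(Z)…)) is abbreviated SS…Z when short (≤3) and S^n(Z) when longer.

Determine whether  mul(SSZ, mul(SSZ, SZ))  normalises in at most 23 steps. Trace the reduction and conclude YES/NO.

  start: mul(SSZ, mul(SSZ, SZ))
  →1  add(mul(SSZ, SZ), mul(SZ, mul(SSZ, SZ)))
  →2  add(add(SZ, mul(SZ, SZ)), mul(SZ, mul(SSZ, SZ)))
  →3  add(S(add(Z, mul(SZ, SZ))), mul(SZ, mul(SSZ, SZ)))
  →4  S(add(add(Z, mul(SZ, SZ)), mul(SZ, mul(SSZ, SZ))))
  →5  S(add(mul(SZ, SZ), mul(SZ, mul(SSZ, SZ))))
  →6  S(add(add(SZ, mul(Z, SZ)), mul(SZ, mul(SSZ, SZ))))
  →7  S(add(S(add(Z, mul(Z, SZ))), mul(SZ, mul(SSZ, SZ))))
  →8  S(S(add(add(Z, mul(Z, SZ)), mul(SZ, mul(SSZ, SZ)))))
  →9  S(S(add(mul(Z, SZ), mul(SZ, mul(SSZ, SZ)))))
  →10  S(S(add(Z, mul(SZ, mul(SSZ, SZ)))))
  →11  S(S(mul(SZ, mul(SSZ, SZ))))
  →12  S(S(add(mul(SSZ, SZ), mul(Z, mul(SSZ, SZ)))))
  →13  S(S(add(add(SZ, mul(SZ, SZ)), mul(Z, mul(SSZ, SZ)))))
  →14  S(S(add(S(add(Z, mul(SZ, SZ))), mul(Z, mul(SSZ, SZ)))))
  →15  S(S(S(add(add(Z, mul(SZ, SZ)), mul(Z, mul(SSZ, SZ))))))
  →16  S(S(S(add(mul(SZ, SZ), mul(Z, mul(SSZ, SZ))))))
  →17  S(S(S(add(add(SZ, mul(Z, SZ)), mul(Z, mul(SSZ, SZ))))))
  →18  S(S(S(add(S(add(Z, mul(Z, SZ))), mul(Z, mul(SSZ, SZ))))))
  →19  S(S(S(S(add(add(Z, mul(Z, SZ)), mul(Z, mul(SSZ, SZ)))))))
  →20  S(S(S(S(add(mul(Z, SZ), mul(Z, mul(SSZ, SZ)))))))
  →21  S(S(S(S(add(Z, mul(Z, mul(SSZ, SZ)))))))
  →22  S(S(S(S(mul(Z, mul(SSZ, SZ))))))
  →23  S^4(Z)

Answer: YES — reaches normal form S^4(Z) in 23 ≤ 23 steps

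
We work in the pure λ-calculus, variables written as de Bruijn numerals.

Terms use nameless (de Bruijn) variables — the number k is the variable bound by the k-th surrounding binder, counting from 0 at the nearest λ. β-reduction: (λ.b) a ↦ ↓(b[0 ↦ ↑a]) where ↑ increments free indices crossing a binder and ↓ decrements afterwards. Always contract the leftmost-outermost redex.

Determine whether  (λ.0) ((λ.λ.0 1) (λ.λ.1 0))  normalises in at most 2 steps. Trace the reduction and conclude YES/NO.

Answer: YES — reaches normal form λ.0 (λ.λ.1 0) in 2 ≤ 2 steps

Reduction:
  start: (λ.0) ((λ.λ.0 1) (λ.λ.1 0))
  step 1: (λ.λ.0 1) (λ.λ.1 0)
  step 2: λ.0 (λ.λ.1 0)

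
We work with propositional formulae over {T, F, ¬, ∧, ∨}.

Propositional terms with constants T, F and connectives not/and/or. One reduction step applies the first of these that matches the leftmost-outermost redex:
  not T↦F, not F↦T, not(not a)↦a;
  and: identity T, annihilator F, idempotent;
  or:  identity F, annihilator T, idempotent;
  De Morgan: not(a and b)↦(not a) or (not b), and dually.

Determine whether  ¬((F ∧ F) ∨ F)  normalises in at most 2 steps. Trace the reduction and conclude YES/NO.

Answer: NO — after 2 steps the term is (¬F ∨ ¬F) ∧ ¬F, not yet normal

Reduction:
  start: ¬((F ∧ F) ∨ F)
  →1  ¬(F ∧ F) ∧ ¬F
  →2  (¬F ∨ ¬F) ∧ ¬F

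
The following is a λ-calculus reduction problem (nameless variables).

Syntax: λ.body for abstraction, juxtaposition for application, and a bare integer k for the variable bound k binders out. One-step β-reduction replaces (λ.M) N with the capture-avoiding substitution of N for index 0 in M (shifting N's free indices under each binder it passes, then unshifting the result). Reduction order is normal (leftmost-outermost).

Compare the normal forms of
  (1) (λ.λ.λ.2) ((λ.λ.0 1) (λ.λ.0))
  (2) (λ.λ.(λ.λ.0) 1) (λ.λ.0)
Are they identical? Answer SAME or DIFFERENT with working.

Term A:
  start: (λ.λ.λ.2) ((λ.λ.0 1) (λ.λ.0))
  step 1: λ.λ.(λ.λ.0 1) (λ.λ.0)
  step 2: λ.λ.λ.0 (λ.λ.0)

Term B:
  start: (λ.λ.(λ.λ.0) 1) (λ.λ.0)
  step 1: λ.(λ.λ.0) (λ.λ.0)
  step 2: λ.λ.0

Answer: DIFFERENT — A ⇓ λ.λ.λ.0 (λ.λ.0), B ⇓ λ.λ.0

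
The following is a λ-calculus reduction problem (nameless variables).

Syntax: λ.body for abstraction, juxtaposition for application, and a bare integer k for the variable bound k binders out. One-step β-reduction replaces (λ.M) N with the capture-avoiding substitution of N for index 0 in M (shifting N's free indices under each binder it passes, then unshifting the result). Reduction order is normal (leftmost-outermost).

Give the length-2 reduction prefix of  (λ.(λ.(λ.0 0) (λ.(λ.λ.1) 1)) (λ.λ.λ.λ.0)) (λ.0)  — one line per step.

  start: (λ.(λ.(λ.0 0) (λ.(λ.λ.1) 1)) (λ.λ.λ.λ.0)) (λ.0)
  step 1: (λ.(λ.0 0) (λ.(λ.λ.1) 1)) (λ.λ.λ.λ.0)
  step 2: (λ.0 0) (λ.(λ.λ.1) (λ.λ.λ.λ.0))

Answer: after 2 steps: (λ.0 0) (λ.(λ.λ.1) (λ.λ.λ.λ.0))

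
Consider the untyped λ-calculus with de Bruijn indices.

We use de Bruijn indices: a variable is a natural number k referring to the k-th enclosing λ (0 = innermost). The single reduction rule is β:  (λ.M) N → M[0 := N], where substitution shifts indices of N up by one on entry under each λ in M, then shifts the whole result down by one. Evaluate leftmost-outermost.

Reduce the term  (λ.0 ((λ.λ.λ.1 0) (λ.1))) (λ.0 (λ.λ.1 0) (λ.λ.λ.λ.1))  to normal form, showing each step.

  start: (λ.0 ((λ.λ.λ.1 0) (λ.1))) (λ.0 (λ.λ.1 0) (λ.λ.λ.λ.1))
  [1] (λ.0 (λ.λ.1 0) (λ.λ.λ.λ.1)) ((λ.λ.λ.1 0) (λ.λ.0 (λ.λ.1 0) (λ.λ.λ.λ.1)))
  [2] (λ.λ.λ.1 0) (λ.λ.0 (λ.λ.1 0) (λ.λ.λ.λ.1)) (λ.λ.1 0) (λ.λ.λ.λ.1)
  [3] (λ.λ.1 0) (λ.λ.1 0) (λ.λ.λ.λ.1)
  [4] (λ.(λ.λ.1 0) 0) (λ.λ.λ.λ.1)
  [5] (λ.λ.1 0) (λ.λ.λ.λ.1)
  [6] λ.(λ.λ.λ.λ.1) 0
  [7] λ.λ.λ.λ.1

Answer: normal form = λ.λ.λ.λ.1  (in 7 steps)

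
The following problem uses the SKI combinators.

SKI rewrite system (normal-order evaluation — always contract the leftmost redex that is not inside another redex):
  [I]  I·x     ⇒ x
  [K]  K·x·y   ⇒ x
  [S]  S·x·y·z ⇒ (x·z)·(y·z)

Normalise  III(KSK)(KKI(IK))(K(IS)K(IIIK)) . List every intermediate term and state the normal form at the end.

  start: III(KSK)(KKI(IK))(K(IS)K(IIIK))
  [1] II(KSK)(KKI(IK))(K(IS)K(IIIK))
  [2] I(KSK)(KKI(IK))(K(IS)K(IIIK))
  [3] KSK(KKI(IK))(K(IS)K(IIIK))
  [4] S(KKI(IK))(K(IS)K(IIIK))
  [5] S(K(IK))(K(IS)K(IIIK))
  [6] S(KK)(K(IS)K(IIIK))
  [7] S(KK)(IS(IIIK))
  [8] S(KK)(S(IIIK))
  [9] S(KK)(S(IIK))
  [10] S(KK)(S(IK))
  [11] S(KK)(SK)

Answer: normal form = S(KK)(SK)  (in 11 steps)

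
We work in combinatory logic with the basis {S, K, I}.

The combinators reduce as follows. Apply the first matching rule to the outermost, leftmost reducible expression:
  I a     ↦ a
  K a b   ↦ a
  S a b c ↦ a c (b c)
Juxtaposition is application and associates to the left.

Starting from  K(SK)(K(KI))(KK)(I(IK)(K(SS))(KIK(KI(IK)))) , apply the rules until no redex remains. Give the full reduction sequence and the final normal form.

Answer: normal form = K(SS)  (in 6 steps)

Working:
  start: K(SK)(K(KI))(KK)(I(IK)(K(SS))(KIK(KI(IK))))
  [1] SK(KK)(I(IK)(K(SS))(KIK(KI(IK))))
  [2] K(I(IK)(K(SS))(KIK(KI(IK))))(KK(I(IK)(K(SS))(KIK(KI(IK)))))
  [3] I(IK)(K(SS))(KIK(KI(IK)))
  [4] IK(K(SS))(KIK(KI(IK)))
  [5] K(K(SS))(KIK(KI(IK)))
  [6] K(SS)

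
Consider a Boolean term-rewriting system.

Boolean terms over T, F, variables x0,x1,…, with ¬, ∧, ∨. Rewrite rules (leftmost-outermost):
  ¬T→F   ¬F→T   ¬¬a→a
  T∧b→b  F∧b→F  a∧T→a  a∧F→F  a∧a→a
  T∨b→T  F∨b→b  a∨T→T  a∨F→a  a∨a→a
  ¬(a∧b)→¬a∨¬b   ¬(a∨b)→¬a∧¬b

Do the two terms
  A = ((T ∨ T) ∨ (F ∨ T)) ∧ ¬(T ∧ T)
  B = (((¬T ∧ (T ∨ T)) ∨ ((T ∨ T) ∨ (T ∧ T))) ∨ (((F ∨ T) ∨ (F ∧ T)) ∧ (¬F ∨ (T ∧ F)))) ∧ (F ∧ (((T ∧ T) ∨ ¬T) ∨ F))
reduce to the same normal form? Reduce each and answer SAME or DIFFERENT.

Answer: SAME — A ⇓ F, B ⇓ F

Working:
Term A:
  start: ((T ∨ T) ∨ (F ∨ T)) ∧ ¬(T ∧ T)
  →1  (T ∨ (F ∨ T)) ∧ ¬(T ∧ T)
  →2  T ∧ ¬(T ∧ T)
  →3  ¬(T ∧ T)
  →4  ¬T ∨ ¬T
  →5  ¬T
  →6  F

Term B:
  start: (((¬T ∧ (T ∨ T)) ∨ ((T ∨ T) ∨ (T ∧ T))) ∨ (((F ∨ T) ∨ (F ∧ T)) ∧ (¬F ∨ (T ∧ F)))) ∧ (F ∧ (((T ∧ T) ∨ ¬T) ∨ F))
  →1  (((F ∧ (T ∨ T)) ∨ ((T ∨ T) ∨ (T ∧ T))) ∨ (((F ∨ T) ∨ (F ∧ T)) ∧ (¬F ∨ (T ∧ F)))) ∧ (F ∧ (((T ∧ T) ∨ ¬T) ∨ F))
  →2  ((F ∨ ((T ∨ T) ∨ (T ∧ T))) ∨ (((F ∨ T) ∨ (F ∧ T)) ∧ (¬F ∨ (T ∧ F)))) ∧ (F ∧ (((T ∧ T) ∨ ¬T) ∨ F))
  →3  (((T ∨ T) ∨ (T ∧ T)) ∨ (((F ∨ T) ∨ (F ∧ T)) ∧ (¬F ∨ (T ∧ F)))) ∧ (F ∧ (((T ∧ T) ∨ ¬T) ∨ F))
  →4  ((T ∨ (T ∧ T)) ∨ (((F ∨ T) ∨ (F ∧ T)) ∧ (¬F ∨ (T ∧ F)))) ∧ (F ∧ (((T ∧ T) ∨ ¬T) ∨ F))
  →5  (T ∨ (((F ∨ T) ∨ (F ∧ T)) ∧ (¬F ∨ (T ∧ F)))) ∧ (F ∧ (((T ∧ T) ∨ ¬T) ∨ F))
  →6  T ∧ (F ∧ (((T ∧ T) ∨ ¬T) ∨ F))
  →7  F ∧ (((T ∧ T) ∨ ¬T) ∨ F)
  →8  F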